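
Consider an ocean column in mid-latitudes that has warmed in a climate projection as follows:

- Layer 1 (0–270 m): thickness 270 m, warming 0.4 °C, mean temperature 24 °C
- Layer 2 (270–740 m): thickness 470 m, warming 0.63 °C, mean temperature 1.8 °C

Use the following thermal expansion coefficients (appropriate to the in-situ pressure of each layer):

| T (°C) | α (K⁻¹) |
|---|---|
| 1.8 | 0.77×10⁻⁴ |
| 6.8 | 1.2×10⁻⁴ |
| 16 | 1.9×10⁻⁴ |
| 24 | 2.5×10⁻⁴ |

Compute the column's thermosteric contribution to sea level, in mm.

49.8 mm

Layer 1 at 24 °C → α = 2.5×10⁻⁴ K⁻¹
Layer 2 at 1.8 °C → α = 0.77×10⁻⁴ K⁻¹
Layer 1: 2.5×10⁻⁴ × 270 × 0.4 = 0.02700 m
270–740 m: 0.63 × 0.77×10⁻⁴ × 470 = 0.0227997 m
Δh = 0.02700 + 0.0227997 = 0.0497997 m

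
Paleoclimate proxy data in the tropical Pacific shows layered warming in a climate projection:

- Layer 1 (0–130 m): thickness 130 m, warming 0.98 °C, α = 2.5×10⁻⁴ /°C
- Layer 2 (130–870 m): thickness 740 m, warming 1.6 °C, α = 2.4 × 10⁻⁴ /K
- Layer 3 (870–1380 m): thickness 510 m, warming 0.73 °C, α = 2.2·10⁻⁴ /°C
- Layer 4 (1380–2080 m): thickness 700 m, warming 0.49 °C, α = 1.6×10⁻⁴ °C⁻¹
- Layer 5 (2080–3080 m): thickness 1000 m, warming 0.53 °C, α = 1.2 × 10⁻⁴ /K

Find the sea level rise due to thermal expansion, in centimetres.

about 51.6 cm

0–130 m: 0.98 × 2.5×10⁻⁴ × 130 = 0.03185 m
130–870 m: 740 × 2.4×10⁻⁴ × 1.6 = 0.28416 m
870–1380 m: 0.73 × 2.2×10⁻⁴ × 510 = 0.081906 m
Layer 4: 1.6×10⁻⁴ × 0.49 × 700 = 0.05488 m
Layer 5: 0.53 × 1.2×10⁻⁴ × 1000 = 0.06360 m
Δh = 0.03185 + 0.28416 + 0.081906 + 0.05488 + 0.06360 = 0.516396 m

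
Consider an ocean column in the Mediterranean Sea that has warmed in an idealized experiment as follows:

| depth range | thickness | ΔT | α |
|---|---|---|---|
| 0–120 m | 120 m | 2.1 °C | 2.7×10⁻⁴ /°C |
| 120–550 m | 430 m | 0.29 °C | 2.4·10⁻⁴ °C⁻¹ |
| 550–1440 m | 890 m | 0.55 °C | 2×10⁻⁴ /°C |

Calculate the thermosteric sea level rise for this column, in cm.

120 × 2.7×10⁻⁴ × 2.1 = 0.06804 m
430 × 2.4×10⁻⁴ × 0.29 = 0.029928 m
0.55 × 2×10⁻⁴ × 890 = 0.09790 m
Δh = 0.06804 + 0.029928 + 0.09790 = 0.195868 m

Δh = 19.6 cm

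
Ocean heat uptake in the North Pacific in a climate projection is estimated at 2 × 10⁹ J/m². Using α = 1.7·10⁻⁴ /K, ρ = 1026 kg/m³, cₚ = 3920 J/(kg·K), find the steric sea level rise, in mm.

84.5 mm

Δh = αQ/(ρcₚ) = 1.7×10⁻⁴ × 2×10⁹ / (1026 × 3920) ≈ 0.084537 m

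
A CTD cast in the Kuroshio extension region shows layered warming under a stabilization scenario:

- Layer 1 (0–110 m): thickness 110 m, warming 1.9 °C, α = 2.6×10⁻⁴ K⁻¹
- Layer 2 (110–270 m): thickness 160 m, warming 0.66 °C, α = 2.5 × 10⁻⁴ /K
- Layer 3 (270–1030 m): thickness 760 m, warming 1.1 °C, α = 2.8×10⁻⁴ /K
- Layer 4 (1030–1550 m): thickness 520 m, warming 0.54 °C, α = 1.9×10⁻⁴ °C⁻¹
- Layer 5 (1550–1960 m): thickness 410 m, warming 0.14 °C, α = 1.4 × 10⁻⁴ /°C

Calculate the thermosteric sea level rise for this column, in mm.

0–110 m: 1.9 × 2.6×10⁻⁴ × 110 = 0.05434 m
110–270 m: 0.66 × 2.5×10⁻⁴ × 160 = 0.02640 m
270–1030 m: 1.1 × 760 × 2.8×10⁻⁴ = 0.23408 m
1030–1550 m: 1.9×10⁻⁴ × 520 × 0.54 = 0.053352 m
0.14 × 1.4×10⁻⁴ × 410 = 0.008036 m
Δh = 0.05434 + 0.02640 + 0.23408 + 0.053352 + 0.008036 = 0.376208 m

Δh ≈ 376 mm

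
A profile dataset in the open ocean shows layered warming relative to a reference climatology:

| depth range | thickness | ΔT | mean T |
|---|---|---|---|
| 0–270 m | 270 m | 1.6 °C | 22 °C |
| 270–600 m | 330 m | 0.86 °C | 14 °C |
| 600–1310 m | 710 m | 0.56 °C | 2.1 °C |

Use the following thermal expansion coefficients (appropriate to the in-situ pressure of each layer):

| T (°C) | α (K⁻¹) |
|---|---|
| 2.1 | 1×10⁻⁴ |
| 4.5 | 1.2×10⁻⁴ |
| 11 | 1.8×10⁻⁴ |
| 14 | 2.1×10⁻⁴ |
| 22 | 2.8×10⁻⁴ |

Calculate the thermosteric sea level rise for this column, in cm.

Layer 1 at 22 °C → α = 2.8×10⁻⁴ K⁻¹
Layer 2 at 14 °C → α = 2.1×10⁻⁴ K⁻¹
Layer 3 at 2.1 °C → α = 1×10⁻⁴ K⁻¹
2.8×10⁻⁴ × 1.6 × 270 = 0.12096 m
270–600 m: 0.86 × 330 × 2.1×10⁻⁴ = 0.059598 m
710 × 1×10⁻⁴ × 0.56 = 0.03976 m
Δh = 0.12096 + 0.059598 + 0.03976 = 0.220318 m

22 cm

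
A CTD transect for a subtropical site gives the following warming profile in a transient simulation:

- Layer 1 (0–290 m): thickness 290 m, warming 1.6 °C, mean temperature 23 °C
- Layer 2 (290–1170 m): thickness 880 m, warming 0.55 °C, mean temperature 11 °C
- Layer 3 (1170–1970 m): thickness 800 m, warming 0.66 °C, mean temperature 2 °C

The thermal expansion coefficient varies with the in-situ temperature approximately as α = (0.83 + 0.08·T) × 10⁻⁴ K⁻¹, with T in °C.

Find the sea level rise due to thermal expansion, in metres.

Layer 1: α = (0.83 + 0.08×23)×10⁻⁴ = 2.67×10⁻⁴ K⁻¹
Layer 2: α = (0.83 + 0.08×11)×10⁻⁴ = 1.71×10⁻⁴ K⁻¹
Layer 3: α = (0.83 + 0.08×2)×10⁻⁴ = 0.99×10⁻⁴ K⁻¹
Layer 1: 2.67×10⁻⁴ × 1.6 × 290 = 0.123888 m
290–1170 m: 880 × 1.71×10⁻⁴ × 0.55 = 0.082764 m
1170–1970 m: 0.99×10⁻⁴ × 0.66 × 800 = 0.052272 m
Δh = 0.123888 + 0.082764 + 0.052272 = 0.258924 m

0.259 m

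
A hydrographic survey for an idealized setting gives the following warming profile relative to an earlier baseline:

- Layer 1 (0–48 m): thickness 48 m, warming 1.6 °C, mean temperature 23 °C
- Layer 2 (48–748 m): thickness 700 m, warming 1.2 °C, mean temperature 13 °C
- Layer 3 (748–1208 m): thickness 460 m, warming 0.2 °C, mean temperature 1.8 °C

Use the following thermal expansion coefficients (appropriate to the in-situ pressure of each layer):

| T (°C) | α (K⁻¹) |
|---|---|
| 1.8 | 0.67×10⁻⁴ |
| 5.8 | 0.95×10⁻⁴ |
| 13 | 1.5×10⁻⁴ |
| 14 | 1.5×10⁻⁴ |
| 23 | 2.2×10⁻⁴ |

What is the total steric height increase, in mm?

about 149 mm

Layer 1 at 23 °C → α = 2.2×10⁻⁴ K⁻¹
Layer 2 at 13 °C → α = 1.5×10⁻⁴ K⁻¹
Layer 3 at 1.8 °C → α = 0.67×10⁻⁴ K⁻¹
0–48 m: 2.2×10⁻⁴ × 48 × 1.6 = 0.016896 m
1.2 × 700 × 1.5×10⁻⁴ = 0.12600 m
748–1208 m: 0.2 × 460 × 0.67×10⁻⁴ = 0.006164 m
Δh = 0.016896 + 0.12600 + 0.006164 = 0.14906 m ≈ 149 mm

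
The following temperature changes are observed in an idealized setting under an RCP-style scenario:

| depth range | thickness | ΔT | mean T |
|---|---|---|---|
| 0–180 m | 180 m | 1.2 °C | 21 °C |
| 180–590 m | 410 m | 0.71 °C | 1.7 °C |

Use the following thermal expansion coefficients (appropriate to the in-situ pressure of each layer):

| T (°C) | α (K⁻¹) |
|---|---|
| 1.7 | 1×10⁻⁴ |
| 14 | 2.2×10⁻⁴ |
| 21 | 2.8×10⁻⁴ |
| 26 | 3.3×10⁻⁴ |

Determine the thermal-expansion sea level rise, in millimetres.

about 90 mm

Layer 1 at 21 °C → α = 2.8×10⁻⁴ K⁻¹
Layer 2 at 1.7 °C → α = 1×10⁻⁴ K⁻¹
0–180 m: 180 × 1.2 × 2.8×10⁻⁴ = 0.06048 m
180–590 m: 1×10⁻⁴ × 410 × 0.71 = 0.02911 m
Δh = 0.06048 + 0.02911 = 0.08959 m ≈ 90 mm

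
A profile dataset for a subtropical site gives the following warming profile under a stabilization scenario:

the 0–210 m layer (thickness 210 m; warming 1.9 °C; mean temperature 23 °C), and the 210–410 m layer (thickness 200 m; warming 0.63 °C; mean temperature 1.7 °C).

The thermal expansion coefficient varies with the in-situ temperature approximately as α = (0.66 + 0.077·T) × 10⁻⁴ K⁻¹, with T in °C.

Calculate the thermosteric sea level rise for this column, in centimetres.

about 10.7 cm

Layer 1: α = (0.66 + 0.077×23)×10⁻⁴ = 2.431×10⁻⁴ K⁻¹
Layer 2: α = (0.66 + 0.077×1.7)×10⁻⁴ = 0.7909×10⁻⁴ K⁻¹
0–210 m: 1.9 × 210 × 2.431×10⁻⁴ = 0.0969969 m
Layer 2: 200 × 0.63 × 0.7909×10⁻⁴ = 0.00996534 m
Δh = 0.0969969 + 0.00996534 = 0.10696224 m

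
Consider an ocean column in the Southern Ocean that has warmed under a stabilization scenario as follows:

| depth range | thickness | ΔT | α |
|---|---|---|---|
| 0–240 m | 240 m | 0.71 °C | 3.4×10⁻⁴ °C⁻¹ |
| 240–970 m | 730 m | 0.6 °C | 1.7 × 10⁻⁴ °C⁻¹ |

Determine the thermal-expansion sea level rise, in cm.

0–240 m: 240 × 0.71 × 3.4×10⁻⁴ = 0.057936 m
0.6 × 1.7×10⁻⁴ × 730 = 0.07446 m
Δh = 0.057936 + 0.07446 = 0.132396 m ≈ 13.2 cm

13.2 cm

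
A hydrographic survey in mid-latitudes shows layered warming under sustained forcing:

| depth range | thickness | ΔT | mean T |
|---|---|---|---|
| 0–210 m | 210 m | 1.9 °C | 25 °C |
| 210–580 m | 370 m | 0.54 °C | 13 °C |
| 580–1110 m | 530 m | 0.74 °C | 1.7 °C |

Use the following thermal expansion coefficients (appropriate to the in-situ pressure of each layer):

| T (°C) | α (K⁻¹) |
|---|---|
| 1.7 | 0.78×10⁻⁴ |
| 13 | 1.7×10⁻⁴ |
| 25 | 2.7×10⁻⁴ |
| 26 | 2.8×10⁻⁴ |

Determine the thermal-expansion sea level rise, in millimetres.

Layer 1 at 25 °C → α = 2.7×10⁻⁴ K⁻¹
Layer 2 at 13 °C → α = 1.7×10⁻⁴ K⁻¹
Layer 3 at 1.7 °C → α = 0.78×10⁻⁴ K⁻¹
Layer 1: 210 × 2.7×10⁻⁴ × 1.9 = 0.10773 m
210–580 m: 0.54 × 370 × 1.7×10⁻⁴ = 0.033966 m
0.78×10⁻⁴ × 530 × 0.74 = 0.0305916 m
Δh = 0.10773 + 0.033966 + 0.0305916 = 0.1722876 m

172 mm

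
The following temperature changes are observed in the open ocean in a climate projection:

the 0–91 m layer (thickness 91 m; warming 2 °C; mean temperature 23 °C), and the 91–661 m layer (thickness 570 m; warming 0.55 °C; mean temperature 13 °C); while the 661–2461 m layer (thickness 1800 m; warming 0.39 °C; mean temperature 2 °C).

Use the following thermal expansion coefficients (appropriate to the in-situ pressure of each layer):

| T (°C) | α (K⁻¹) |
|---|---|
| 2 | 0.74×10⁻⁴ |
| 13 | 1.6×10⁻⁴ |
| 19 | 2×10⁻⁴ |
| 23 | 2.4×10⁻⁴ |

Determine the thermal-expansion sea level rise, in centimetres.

14.6 cm

Layer 1 at 23 °C → α = 2.4×10⁻⁴ K⁻¹
Layer 2 at 13 °C → α = 1.6×10⁻⁴ K⁻¹
Layer 3 at 2 °C → α = 0.74×10⁻⁴ K⁻¹
0–91 m: 91 × 2 × 2.4×10⁻⁴ = 0.04368 m
91–661 m: 1.6×10⁻⁴ × 570 × 0.55 = 0.05016 m
0.74×10⁻⁴ × 0.39 × 1800 = 0.051948 m
Δh = 0.04368 + 0.05016 + 0.051948 = 0.145788 m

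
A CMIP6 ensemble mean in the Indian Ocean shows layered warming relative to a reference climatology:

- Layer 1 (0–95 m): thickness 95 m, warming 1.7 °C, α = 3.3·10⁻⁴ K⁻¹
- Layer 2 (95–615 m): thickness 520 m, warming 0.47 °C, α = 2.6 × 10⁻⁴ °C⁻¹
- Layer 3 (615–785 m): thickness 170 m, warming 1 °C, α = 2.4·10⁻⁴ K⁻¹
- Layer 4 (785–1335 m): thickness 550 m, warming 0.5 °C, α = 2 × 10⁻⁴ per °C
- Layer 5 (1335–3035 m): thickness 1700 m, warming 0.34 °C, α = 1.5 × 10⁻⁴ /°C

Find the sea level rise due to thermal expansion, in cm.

Layer 1: 3.3×10⁻⁴ × 95 × 1.7 = 0.053295 m
520 × 2.6×10⁻⁴ × 0.47 = 0.063544 m
2.4×10⁻⁴ × 1 × 170 = 0.04080 m
550 × 2×10⁻⁴ × 0.5 = 0.05500 m
1335–3035 m: 1700 × 1.5×10⁻⁴ × 0.34 = 0.08670 m
Δh = 0.053295 + 0.063544 + 0.04080 + 0.05500 + 0.08670 = 0.299339 m

Δh = 29.9 cm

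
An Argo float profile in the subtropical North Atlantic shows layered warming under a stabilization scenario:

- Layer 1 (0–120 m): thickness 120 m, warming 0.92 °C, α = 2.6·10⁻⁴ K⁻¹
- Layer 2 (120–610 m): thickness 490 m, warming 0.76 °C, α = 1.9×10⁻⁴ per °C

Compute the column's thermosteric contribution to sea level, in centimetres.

Δh = 9.95 cm

2.6×10⁻⁴ × 120 × 0.92 = 0.028704 m
120–610 m: 490 × 1.9×10⁻⁴ × 0.76 = 0.070756 m
Δh = 0.028704 + 0.070756 = 0.09946 m ≈ 9.95 cm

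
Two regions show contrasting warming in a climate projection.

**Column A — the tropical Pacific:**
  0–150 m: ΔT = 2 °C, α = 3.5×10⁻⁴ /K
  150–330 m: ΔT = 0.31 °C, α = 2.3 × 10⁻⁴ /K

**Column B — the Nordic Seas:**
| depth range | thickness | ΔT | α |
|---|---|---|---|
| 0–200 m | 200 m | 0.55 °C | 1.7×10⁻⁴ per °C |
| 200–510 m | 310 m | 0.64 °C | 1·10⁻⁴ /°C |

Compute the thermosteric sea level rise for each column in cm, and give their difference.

Δh_A ≈ 11.8 cm, Δh_B ≈ 3.85 cm; difference ≈ 7.93 cm

A 0–150 m: 3.5×10⁻⁴ × 150 × 2 = 0.10500 m
A 0.31 × 2.3×10⁻⁴ × 180 = 0.012834 m
A total: 0.117834 m
B Layer 1: 200 × 1.7×10⁻⁴ × 0.55 = 0.01870 m
B 0.64 × 310 × 1×10⁻⁴ = 0.01984 m
B total: 0.03854 m
Difference: 0.117834 − 0.03854 = 0.079294 m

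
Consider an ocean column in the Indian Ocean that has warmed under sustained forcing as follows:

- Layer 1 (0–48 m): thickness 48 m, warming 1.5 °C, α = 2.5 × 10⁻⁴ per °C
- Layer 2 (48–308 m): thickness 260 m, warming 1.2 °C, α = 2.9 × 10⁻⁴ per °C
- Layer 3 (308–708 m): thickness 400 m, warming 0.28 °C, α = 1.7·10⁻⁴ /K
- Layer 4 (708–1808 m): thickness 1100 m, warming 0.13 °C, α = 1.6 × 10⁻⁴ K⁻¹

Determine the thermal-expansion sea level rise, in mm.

Δh ≈ 150 mm

Layer 1: 48 × 2.5×10⁻⁴ × 1.5 = 0.01800 m
2.9×10⁻⁴ × 1.2 × 260 = 0.09048 m
Layer 3: 400 × 1.7×10⁻⁴ × 0.28 = 0.01904 m
0.13 × 1.6×10⁻⁴ × 1100 = 0.02288 m
Δh = 0.01800 + 0.09048 + 0.01904 + 0.02288 = 0.15040 m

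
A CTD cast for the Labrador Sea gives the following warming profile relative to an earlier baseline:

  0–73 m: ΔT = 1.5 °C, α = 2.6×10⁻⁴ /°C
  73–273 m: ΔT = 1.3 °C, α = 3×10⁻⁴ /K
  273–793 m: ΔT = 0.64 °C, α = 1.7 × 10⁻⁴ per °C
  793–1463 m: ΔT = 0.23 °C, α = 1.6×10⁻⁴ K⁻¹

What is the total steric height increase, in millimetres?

Layer 1: 73 × 1.5 × 2.6×10⁻⁴ = 0.02847 m
Layer 2: 1.3 × 3×10⁻⁴ × 200 = 0.07800 m
520 × 1.7×10⁻⁴ × 0.64 = 0.056576 m
Layer 4: 0.23 × 670 × 1.6×10⁻⁴ = 0.024656 m
Δh = 0.02847 + 0.07800 + 0.056576 + 0.024656 = 0.187702 m

188 mm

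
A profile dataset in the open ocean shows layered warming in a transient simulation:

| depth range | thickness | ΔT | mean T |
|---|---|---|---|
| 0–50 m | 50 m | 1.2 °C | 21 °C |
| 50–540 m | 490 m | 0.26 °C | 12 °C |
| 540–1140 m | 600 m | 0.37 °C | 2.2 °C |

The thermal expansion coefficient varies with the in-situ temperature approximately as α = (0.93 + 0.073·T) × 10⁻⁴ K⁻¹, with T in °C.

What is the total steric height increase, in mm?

Layer 1: α = (0.93 + 0.073×21)×10⁻⁴ = 2.463×10⁻⁴ K⁻¹
Layer 2: α = (0.93 + 0.073×12)×10⁻⁴ = 1.806×10⁻⁴ K⁻¹
Layer 3: α = (0.93 + 0.073×2.2)×10⁻⁴ = 1.0906×10⁻⁴ K⁻¹
0–50 m: 50 × 2.463×10⁻⁴ × 1.2 = 0.014778 m
Layer 2: 0.26 × 490 × 1.806×10⁻⁴ = 0.02300844 m
Layer 3: 0.37 × 1.0906×10⁻⁴ × 600 = 0.02421132 m
Δh = 0.014778 + 0.02300844 + 0.02421132 = 0.06199776 m

Δh ≈ 62.0 mm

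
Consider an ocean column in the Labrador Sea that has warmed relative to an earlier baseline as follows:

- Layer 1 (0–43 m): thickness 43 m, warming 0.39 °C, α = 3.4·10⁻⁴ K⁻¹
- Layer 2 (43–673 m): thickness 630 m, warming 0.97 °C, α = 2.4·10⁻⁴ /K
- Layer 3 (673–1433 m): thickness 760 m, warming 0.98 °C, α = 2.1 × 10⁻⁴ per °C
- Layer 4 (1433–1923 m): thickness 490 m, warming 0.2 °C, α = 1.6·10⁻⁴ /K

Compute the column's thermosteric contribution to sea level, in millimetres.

324 mm of thermosteric rise

0–43 m: 43 × 3.4×10⁻⁴ × 0.39 = 0.0057018 m
2.4×10⁻⁴ × 0.97 × 630 = 0.146664 m
673–1433 m: 0.98 × 760 × 2.1×10⁻⁴ = 0.156408 m
490 × 0.2 × 1.6×10⁻⁴ = 0.01568 m
Δh = 0.0057018 + 0.146664 + 0.156408 + 0.01568 = 0.3244538 m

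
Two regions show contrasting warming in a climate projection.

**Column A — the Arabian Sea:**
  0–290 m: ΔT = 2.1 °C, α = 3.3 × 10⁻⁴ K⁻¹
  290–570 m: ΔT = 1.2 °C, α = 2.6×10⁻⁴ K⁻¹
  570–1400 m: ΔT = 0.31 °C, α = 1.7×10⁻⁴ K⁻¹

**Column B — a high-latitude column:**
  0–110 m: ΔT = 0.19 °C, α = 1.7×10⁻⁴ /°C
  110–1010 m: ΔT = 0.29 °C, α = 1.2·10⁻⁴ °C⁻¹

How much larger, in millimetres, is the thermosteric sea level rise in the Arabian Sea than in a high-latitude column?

A Layer 1: 290 × 3.3×10⁻⁴ × 2.1 = 0.20097 m
A 1.2 × 2.6×10⁻⁴ × 280 = 0.08736 m
A 830 × 0.31 × 1.7×10⁻⁴ = 0.043741 m
A total: 0.332071 m
B 110 × 0.19 × 1.7×10⁻⁴ = 0.003553 m
B 1.2×10⁻⁴ × 900 × 0.29 = 0.03132 m
B total: 0.034873 m
Difference: 0.332071 − 0.034873 = 0.297198 m

Δh_A − Δh_B ≈ 300 mm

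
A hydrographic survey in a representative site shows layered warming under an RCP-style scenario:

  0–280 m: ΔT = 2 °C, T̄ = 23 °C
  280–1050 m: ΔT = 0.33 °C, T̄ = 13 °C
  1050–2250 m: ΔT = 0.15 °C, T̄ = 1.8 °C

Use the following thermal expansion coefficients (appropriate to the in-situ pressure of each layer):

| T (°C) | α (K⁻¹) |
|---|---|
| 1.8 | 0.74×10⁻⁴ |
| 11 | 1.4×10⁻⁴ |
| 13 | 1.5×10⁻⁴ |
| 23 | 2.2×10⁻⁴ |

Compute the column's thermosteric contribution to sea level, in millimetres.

175 mm

Layer 1 at 23 °C → α = 2.2×10⁻⁴ K⁻¹
Layer 2 at 13 °C → α = 1.5×10⁻⁴ K⁻¹
Layer 3 at 1.8 °C → α = 0.74×10⁻⁴ K⁻¹
280 × 2 × 2.2×10⁻⁴ = 0.12320 m
280–1050 m: 1.5×10⁻⁴ × 770 × 0.33 = 0.038115 m
Layer 3: 0.74×10⁻⁴ × 1200 × 0.15 = 0.01332 m
Δh = 0.12320 + 0.038115 + 0.01332 = 0.174635 m ≈ 175 mm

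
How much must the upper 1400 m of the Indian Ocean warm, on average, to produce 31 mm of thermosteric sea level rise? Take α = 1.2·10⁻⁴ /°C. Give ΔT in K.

ΔT ≈ 0.18 K

ΔT = Δh/(αH) = 0.031 / (1.2×10⁻⁴ × 1400) ≈ 0.1845 K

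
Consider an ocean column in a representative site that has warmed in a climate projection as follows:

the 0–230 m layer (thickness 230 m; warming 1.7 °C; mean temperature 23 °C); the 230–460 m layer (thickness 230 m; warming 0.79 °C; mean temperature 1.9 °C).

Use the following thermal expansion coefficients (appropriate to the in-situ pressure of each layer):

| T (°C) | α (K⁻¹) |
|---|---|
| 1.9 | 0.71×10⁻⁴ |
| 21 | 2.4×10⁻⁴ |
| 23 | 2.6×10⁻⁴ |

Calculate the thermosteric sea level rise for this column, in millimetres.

110 mm

Layer 1 at 23 °C → α = 2.6×10⁻⁴ K⁻¹
Layer 2 at 1.9 °C → α = 0.71×10⁻⁴ K⁻¹
Layer 1: 2.6×10⁻⁴ × 230 × 1.7 = 0.10166 m
Layer 2: 230 × 0.79 × 0.71×10⁻⁴ = 0.0129007 m
Δh = 0.10166 + 0.0129007 = 0.1145607 m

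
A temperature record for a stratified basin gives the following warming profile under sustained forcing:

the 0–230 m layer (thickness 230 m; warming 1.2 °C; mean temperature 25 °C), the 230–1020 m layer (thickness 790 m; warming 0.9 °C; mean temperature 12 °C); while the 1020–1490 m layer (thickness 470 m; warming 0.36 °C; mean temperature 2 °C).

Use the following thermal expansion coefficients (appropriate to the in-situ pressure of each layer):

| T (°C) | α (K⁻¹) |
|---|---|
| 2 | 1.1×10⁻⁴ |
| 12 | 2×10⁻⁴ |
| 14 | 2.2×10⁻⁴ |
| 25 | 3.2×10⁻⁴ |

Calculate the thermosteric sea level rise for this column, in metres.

about 0.249 m

Layer 1 at 25 °C → α = 3.2×10⁻⁴ K⁻¹
Layer 2 at 12 °C → α = 2×10⁻⁴ K⁻¹
Layer 3 at 2 °C → α = 1.1×10⁻⁴ K⁻¹
0–230 m: 230 × 1.2 × 3.2×10⁻⁴ = 0.08832 m
Layer 2: 790 × 0.9 × 2×10⁻⁴ = 0.14220 m
1020–1490 m: 470 × 1.1×10⁻⁴ × 0.36 = 0.018612 m
Δh = 0.08832 + 0.14220 + 0.018612 = 0.249132 m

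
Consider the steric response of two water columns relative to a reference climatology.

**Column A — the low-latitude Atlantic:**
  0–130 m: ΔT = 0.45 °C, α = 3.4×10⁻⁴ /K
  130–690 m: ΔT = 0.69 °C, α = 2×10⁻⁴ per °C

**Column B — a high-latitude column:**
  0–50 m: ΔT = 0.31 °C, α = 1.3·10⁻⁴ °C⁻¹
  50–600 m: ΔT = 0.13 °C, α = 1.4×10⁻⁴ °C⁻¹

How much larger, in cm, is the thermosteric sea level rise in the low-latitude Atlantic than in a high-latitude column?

Δh_A − Δh_B ≈ 8.5 cm

A Layer 1: 3.4×10⁻⁴ × 0.45 × 130 = 0.01989 m
A 130–690 m: 560 × 2×10⁻⁴ × 0.69 = 0.07728 m
A total: 0.09717 m
B 0.31 × 1.3×10⁻⁴ × 50 = 0.002015 m
B Layer 2: 550 × 1.4×10⁻⁴ × 0.13 = 0.01001 m
B total: 0.012025 m
Difference: 0.09717 − 0.012025 = 0.085145 m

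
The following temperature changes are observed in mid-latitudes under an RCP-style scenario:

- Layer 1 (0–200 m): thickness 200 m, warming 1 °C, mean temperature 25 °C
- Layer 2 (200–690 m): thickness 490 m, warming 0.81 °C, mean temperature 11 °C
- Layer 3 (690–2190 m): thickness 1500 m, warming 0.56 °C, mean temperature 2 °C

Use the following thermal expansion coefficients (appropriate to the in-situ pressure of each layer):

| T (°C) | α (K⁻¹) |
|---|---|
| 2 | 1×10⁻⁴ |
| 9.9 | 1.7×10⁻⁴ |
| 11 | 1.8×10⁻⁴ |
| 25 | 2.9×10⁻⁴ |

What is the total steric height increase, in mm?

Layer 1 at 25 °C → α = 2.9×10⁻⁴ K⁻¹
Layer 2 at 11 °C → α = 1.8×10⁻⁴ K⁻¹
Layer 3 at 2 °C → α = 1×10⁻⁴ K⁻¹
0–200 m: 1 × 200 × 2.9×10⁻⁴ = 0.05800 m
1.8×10⁻⁴ × 490 × 0.81 = 0.071442 m
1500 × 0.56 × 1×10⁻⁴ = 0.08400 m
Δh = 0.05800 + 0.071442 + 0.08400 = 0.213442 m

213 mm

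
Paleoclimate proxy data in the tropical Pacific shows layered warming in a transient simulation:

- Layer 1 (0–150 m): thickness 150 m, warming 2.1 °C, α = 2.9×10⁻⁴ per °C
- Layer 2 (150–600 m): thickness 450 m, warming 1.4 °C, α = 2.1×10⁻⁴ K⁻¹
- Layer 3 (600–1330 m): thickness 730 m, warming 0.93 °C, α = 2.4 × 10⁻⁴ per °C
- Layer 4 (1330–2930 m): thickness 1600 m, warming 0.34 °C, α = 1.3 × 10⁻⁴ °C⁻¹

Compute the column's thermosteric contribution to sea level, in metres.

0.457 m

0–150 m: 2.1 × 2.9×10⁻⁴ × 150 = 0.09135 m
150–600 m: 1.4 × 2.1×10⁻⁴ × 450 = 0.13230 m
600–1330 m: 730 × 2.4×10⁻⁴ × 0.93 = 0.162936 m
Layer 4: 0.34 × 1600 × 1.3×10⁻⁴ = 0.07072 m
Δh = 0.09135 + 0.13230 + 0.162936 + 0.07072 = 0.457306 m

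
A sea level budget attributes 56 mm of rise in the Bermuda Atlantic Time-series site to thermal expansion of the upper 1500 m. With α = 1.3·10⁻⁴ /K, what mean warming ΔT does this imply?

about 0.29 °C

ΔT = Δh/(αH) = 0.056 / (1.3×10⁻⁴ × 1500) ≈ 0.2872 °C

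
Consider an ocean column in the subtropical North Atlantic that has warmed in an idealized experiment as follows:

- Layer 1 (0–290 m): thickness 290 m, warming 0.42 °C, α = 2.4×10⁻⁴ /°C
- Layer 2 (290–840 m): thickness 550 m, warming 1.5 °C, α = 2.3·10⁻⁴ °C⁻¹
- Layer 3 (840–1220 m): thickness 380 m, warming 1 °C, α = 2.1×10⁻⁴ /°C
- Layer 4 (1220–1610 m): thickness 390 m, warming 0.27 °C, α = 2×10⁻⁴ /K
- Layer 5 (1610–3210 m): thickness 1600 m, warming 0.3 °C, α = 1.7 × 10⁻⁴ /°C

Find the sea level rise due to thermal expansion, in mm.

0–290 m: 2.4×10⁻⁴ × 0.42 × 290 = 0.029232 m
Layer 2: 1.5 × 2.3×10⁻⁴ × 550 = 0.18975 m
2.1×10⁻⁴ × 1 × 380 = 0.07980 m
0.27 × 390 × 2×10⁻⁴ = 0.02106 m
1.7×10⁻⁴ × 0.3 × 1600 = 0.08160 m
Δh = 0.029232 + 0.18975 + 0.07980 + 0.02106 + 0.08160 = 0.401442 m ≈ 401 mm

about 401 mm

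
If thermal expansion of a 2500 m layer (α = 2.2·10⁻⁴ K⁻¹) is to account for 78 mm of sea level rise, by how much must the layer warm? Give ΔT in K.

ΔT = Δh/(αH) = 0.078 / (2.2×10⁻⁴ × 2500) ≈ 0.1418 K

about 0.142 K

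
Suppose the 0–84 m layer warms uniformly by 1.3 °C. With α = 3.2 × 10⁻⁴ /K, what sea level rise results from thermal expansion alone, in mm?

about 34.9 mm

Δh = αΔT·H = 3.2×10⁻⁴ × 1.3 × 84 = 0.034944 m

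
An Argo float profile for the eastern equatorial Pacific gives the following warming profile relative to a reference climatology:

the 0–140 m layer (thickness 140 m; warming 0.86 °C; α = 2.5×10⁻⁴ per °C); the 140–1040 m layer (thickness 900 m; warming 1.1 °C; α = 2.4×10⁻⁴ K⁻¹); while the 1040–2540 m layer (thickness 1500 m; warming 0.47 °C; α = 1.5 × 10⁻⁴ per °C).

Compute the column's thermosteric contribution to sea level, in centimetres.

about 37.3 cm

Layer 1: 2.5×10⁻⁴ × 140 × 0.86 = 0.03010 m
140–1040 m: 2.4×10⁻⁴ × 1.1 × 900 = 0.23760 m
Layer 3: 1500 × 1.5×10⁻⁴ × 0.47 = 0.10575 m
Δh = 0.03010 + 0.23760 + 0.10575 = 0.37345 m ≈ 37.3 cm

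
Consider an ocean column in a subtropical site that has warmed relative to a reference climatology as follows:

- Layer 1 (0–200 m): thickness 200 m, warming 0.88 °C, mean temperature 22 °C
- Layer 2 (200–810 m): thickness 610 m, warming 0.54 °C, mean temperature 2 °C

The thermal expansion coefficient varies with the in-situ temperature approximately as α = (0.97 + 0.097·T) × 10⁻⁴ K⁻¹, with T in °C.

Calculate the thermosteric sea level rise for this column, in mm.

Layer 1: α = (0.97 + 0.097×22)×10⁻⁴ = 3.104×10⁻⁴ K⁻¹
Layer 2: α = (0.97 + 0.097×2)×10⁻⁴ = 1.164×10⁻⁴ K⁻¹
0–200 m: 200 × 3.104×10⁻⁴ × 0.88 = 0.0546304 m
Layer 2: 0.54 × 610 × 1.164×10⁻⁴ = 0.03834216 m
Δh = 0.0546304 + 0.03834216 = 0.09297256 m

93.0 mm of thermosteric rise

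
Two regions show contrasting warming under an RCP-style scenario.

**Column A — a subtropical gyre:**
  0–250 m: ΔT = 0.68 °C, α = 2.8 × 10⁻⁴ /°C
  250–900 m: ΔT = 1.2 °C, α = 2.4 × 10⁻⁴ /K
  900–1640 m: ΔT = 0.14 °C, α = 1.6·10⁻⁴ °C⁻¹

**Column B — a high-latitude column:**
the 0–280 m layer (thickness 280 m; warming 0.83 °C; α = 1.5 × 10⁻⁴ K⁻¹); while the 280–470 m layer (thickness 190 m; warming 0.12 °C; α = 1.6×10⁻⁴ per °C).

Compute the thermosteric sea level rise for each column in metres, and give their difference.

A Layer 1: 2.8×10⁻⁴ × 250 × 0.68 = 0.04760 m
A Layer 2: 2.4×10⁻⁴ × 1.2 × 650 = 0.18720 m
A Layer 3: 740 × 1.6×10⁻⁴ × 0.14 = 0.016576 m
A total: 0.251376 m
B 0.83 × 1.5×10⁻⁴ × 280 = 0.03486 m
B Layer 2: 1.6×10⁻⁴ × 190 × 0.12 = 0.003648 m
B total: 0.038508 m
Difference: 0.251376 − 0.038508 = 0.212868 m

Δh_A ≈ 0.251 m, Δh_B ≈ 0.0385 m; difference ≈ 0.213 m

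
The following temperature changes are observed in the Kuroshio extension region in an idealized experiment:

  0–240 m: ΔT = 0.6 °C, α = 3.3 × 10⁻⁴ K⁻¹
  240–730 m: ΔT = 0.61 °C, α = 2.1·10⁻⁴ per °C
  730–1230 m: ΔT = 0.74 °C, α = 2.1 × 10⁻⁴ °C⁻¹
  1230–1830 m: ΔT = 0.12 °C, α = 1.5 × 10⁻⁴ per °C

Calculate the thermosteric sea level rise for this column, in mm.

Δh ≈ 199 mm

Layer 1: 0.6 × 3.3×10⁻⁴ × 240 = 0.04752 m
Layer 2: 0.61 × 490 × 2.1×10⁻⁴ = 0.062769 m
Layer 3: 500 × 0.74 × 2.1×10⁻⁴ = 0.07770 m
1230–1830 m: 1.5×10⁻⁴ × 600 × 0.12 = 0.01080 m
Δh = 0.04752 + 0.062769 + 0.07770 + 0.01080 = 0.198789 m ≈ 199 mm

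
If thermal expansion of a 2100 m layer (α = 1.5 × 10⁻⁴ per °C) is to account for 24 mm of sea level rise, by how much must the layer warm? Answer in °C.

about 0.0762 °C

ΔT = Δh/(αH) = 0.024 / (1.5×10⁻⁴ × 2100) ≈ 0.07619 °C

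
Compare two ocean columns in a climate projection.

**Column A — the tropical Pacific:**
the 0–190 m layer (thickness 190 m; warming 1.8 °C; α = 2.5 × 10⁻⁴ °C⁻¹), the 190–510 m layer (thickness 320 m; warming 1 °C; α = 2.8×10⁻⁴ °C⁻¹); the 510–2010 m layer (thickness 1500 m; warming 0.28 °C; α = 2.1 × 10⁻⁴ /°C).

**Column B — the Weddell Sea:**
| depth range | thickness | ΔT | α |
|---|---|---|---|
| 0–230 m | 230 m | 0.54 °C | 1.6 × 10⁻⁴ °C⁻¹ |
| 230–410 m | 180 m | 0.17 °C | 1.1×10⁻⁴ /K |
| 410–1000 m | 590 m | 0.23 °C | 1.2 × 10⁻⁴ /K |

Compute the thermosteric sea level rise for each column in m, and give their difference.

A 2.5×10⁻⁴ × 190 × 1.8 = 0.08550 m
A Layer 2: 1 × 320 × 2.8×10⁻⁴ = 0.08960 m
A 2.1×10⁻⁴ × 1500 × 0.28 = 0.08820 m
A total: 0.26330 m
B Layer 1: 0.54 × 1.6×10⁻⁴ × 230 = 0.019872 m
B Layer 2: 1.1×10⁻⁴ × 0.17 × 180 = 0.003366 m
B 1.2×10⁻⁴ × 0.23 × 590 = 0.016284 m
B total: 0.039522 m
Difference: 0.26330 − 0.039522 = 0.223778 m

A: 0.263 m; B: 0.0395 m; difference 0.224 m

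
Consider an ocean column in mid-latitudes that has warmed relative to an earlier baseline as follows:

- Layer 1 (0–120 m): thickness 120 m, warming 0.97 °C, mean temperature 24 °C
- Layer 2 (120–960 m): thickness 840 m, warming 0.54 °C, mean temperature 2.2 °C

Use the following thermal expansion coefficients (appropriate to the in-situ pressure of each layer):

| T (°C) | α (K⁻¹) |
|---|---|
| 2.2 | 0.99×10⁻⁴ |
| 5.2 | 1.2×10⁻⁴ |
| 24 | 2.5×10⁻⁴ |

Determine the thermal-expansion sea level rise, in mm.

Layer 1 at 24 °C → α = 2.5×10⁻⁴ K⁻¹
Layer 2 at 2.2 °C → α = 0.99×10⁻⁴ K⁻¹
0–120 m: 120 × 2.5×10⁻⁴ × 0.97 = 0.02910 m
120–960 m: 0.54 × 840 × 0.99×10⁻⁴ = 0.0449064 m
Δh = 0.02910 + 0.0449064 = 0.0740064 m

Δh ≈ 74.0 mm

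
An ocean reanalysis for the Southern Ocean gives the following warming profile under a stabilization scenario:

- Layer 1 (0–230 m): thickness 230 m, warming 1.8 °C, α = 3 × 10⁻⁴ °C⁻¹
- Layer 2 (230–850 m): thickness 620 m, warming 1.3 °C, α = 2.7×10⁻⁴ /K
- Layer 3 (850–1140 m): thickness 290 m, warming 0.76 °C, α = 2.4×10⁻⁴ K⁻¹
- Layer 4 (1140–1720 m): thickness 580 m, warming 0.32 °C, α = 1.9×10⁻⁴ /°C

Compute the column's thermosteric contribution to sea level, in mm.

3×10⁻⁴ × 230 × 1.8 = 0.12420 m
230–850 m: 620 × 2.7×10⁻⁴ × 1.3 = 0.21762 m
Layer 3: 2.4×10⁻⁴ × 0.76 × 290 = 0.052896 m
1.9×10⁻⁴ × 0.32 × 580 = 0.035264 m
Δh = 0.12420 + 0.21762 + 0.052896 + 0.035264 = 0.42998 m

about 430 mm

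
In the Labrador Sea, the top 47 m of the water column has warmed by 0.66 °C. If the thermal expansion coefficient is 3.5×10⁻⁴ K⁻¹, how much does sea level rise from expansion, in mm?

Δh = αΔT·H = 3.5×10⁻⁴ × 0.66 × 47 = 0.010857 m

10.9 mm of thermosteric rise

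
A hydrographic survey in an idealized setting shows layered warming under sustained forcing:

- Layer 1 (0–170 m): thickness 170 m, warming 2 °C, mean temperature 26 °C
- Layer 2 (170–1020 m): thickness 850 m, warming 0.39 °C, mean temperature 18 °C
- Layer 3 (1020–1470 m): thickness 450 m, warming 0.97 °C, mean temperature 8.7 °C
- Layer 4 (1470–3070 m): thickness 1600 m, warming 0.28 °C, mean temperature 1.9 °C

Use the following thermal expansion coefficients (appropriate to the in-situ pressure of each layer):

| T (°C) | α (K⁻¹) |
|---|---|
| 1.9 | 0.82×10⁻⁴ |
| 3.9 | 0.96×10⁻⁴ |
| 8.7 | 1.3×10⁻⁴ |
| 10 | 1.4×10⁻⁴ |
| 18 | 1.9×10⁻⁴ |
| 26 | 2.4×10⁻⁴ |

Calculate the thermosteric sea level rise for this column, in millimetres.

238 mm

Layer 1 at 26 °C → α = 2.4×10⁻⁴ K⁻¹
Layer 2 at 18 °C → α = 1.9×10⁻⁴ K⁻¹
Layer 3 at 8.7 °C → α = 1.3×10⁻⁴ K⁻¹
Layer 4 at 1.9 °C → α = 0.82×10⁻⁴ K⁻¹
Layer 1: 170 × 2 × 2.4×10⁻⁴ = 0.08160 m
0.39 × 1.9×10⁻⁴ × 850 = 0.062985 m
Layer 3: 450 × 0.97 × 1.3×10⁻⁴ = 0.056745 m
1470–3070 m: 0.82×10⁻⁴ × 0.28 × 1600 = 0.036736 m
Δh = 0.08160 + 0.062985 + 0.056745 + 0.036736 = 0.238066 m ≈ 238 mm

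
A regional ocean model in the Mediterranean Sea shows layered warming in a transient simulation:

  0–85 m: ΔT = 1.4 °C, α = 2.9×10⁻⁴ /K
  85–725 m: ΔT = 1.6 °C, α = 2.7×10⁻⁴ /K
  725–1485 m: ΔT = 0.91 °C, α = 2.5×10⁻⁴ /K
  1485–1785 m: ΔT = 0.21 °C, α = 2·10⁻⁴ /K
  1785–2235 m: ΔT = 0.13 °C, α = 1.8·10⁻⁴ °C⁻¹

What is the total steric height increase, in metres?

0.51 m of thermosteric rise

Layer 1: 85 × 1.4 × 2.9×10⁻⁴ = 0.03451 m
85–725 m: 640 × 1.6 × 2.7×10⁻⁴ = 0.27648 m
760 × 2.5×10⁻⁴ × 0.91 = 0.17290 m
300 × 0.21 × 2×10⁻⁴ = 0.01260 m
Layer 5: 0.13 × 450 × 1.8×10⁻⁴ = 0.01053 m
Δh = 0.03451 + 0.27648 + 0.17290 + 0.01260 + 0.01053 = 0.50702 m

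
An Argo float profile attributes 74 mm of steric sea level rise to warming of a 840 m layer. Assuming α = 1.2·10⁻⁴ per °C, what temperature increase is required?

ΔT = Δh/(αH) = 0.074 / (1.2×10⁻⁴ × 840) ≈ 0.7341 K

about 0.73 K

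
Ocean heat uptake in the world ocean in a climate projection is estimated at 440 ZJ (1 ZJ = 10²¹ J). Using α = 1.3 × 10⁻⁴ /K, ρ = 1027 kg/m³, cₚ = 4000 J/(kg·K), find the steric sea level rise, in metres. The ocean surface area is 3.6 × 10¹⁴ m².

0.0387 m of thermosteric rise

Per unit area: Q = 440×10²¹ / (3.6×10¹⁴) ≈ 1.222×10⁹ J/m²
Δh = αQ/(ρcₚ) = 1.3×10⁻⁴ × 1.222×10⁹ / (1027 × 4000) ≈ 0.038671 m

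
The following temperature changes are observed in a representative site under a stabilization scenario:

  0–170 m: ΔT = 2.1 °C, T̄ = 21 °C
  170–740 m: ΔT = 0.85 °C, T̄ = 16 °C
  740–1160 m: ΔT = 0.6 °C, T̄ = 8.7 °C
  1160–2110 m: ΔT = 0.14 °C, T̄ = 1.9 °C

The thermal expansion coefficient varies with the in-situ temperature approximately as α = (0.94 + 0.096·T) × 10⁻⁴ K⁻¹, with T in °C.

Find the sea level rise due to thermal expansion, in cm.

28.5 cm

Layer 1: α = (0.94 + 0.096×21)×10⁻⁴ = 2.956×10⁻⁴ K⁻¹
Layer 2: α = (0.94 + 0.096×16)×10⁻⁴ = 2.476×10⁻⁴ K⁻¹
Layer 3: α = (0.94 + 0.096×8.7)×10⁻⁴ = 1.7752×10⁻⁴ K⁻¹
Layer 4: α = (0.94 + 0.096×1.9)×10⁻⁴ = 1.1224×10⁻⁴ K⁻¹
Layer 1: 2.1 × 2.956×10⁻⁴ × 170 = 0.1055292 m
170–740 m: 570 × 2.476×10⁻⁴ × 0.85 = 0.1199622 m
740–1160 m: 420 × 0.6 × 1.7752×10⁻⁴ = 0.04473504 m
Layer 4: 950 × 1.1224×10⁻⁴ × 0.14 = 0.01492792 m
Δh = 0.1055292 + 0.1199622 + 0.04473504 + 0.01492792 = 0.28515436 m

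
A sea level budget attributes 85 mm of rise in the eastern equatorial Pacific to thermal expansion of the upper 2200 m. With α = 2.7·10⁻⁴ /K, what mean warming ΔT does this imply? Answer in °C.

ΔT = Δh/(αH) = 0.085 / (2.7×10⁻⁴ × 2200) ≈ 0.1431 °C

ΔT ≈ 0.143 °C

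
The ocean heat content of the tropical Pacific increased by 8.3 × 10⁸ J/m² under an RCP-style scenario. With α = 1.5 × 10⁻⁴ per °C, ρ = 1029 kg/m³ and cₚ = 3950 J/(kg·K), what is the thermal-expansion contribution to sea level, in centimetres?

Δh ≈ 3.1 cm

Δh = αQ/(ρcₚ) = 1.5×10⁻⁴ × 8.3×10⁸ / (1029 × 3950) ≈ 0.030631 m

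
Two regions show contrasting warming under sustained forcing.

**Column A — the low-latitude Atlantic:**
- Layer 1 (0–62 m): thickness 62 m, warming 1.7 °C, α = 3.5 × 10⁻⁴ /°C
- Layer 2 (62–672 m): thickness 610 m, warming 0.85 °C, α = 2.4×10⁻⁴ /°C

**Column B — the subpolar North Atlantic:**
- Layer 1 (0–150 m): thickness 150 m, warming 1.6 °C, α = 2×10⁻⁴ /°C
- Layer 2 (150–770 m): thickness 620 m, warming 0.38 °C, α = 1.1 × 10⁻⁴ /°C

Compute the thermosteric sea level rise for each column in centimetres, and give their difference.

Δh_A ≈ 16 cm, Δh_B ≈ 7.4 cm; difference ≈ 8.7 cm

A 0–62 m: 3.5×10⁻⁴ × 62 × 1.7 = 0.03689 m
A Layer 2: 2.4×10⁻⁴ × 610 × 0.85 = 0.12444 m
A total: 0.16133 m
B 0–150 m: 1.6 × 150 × 2×10⁻⁴ = 0.04800 m
B 150–770 m: 0.38 × 1.1×10⁻⁴ × 620 = 0.025916 m
B total: 0.073916 m
Difference: 0.16133 − 0.073916 = 0.087414 m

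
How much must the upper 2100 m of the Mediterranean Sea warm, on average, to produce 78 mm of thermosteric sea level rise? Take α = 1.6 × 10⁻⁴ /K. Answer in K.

0.232 K

ΔT = Δh/(αH) = 0.078 / (1.6×10⁻⁴ × 2100) ≈ 0.2321 K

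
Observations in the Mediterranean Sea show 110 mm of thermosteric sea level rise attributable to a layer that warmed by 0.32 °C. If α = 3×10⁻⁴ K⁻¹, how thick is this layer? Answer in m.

H = Δh/(αΔT) = 0.11 / (3×10⁻⁴ × 0.32) ≈ 1146 m

about 1100 m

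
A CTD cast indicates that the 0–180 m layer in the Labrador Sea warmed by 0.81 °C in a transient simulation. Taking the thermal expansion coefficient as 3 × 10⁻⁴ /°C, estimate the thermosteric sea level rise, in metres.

about 0.0437 m

Δh = αΔT·H = 3×10⁻⁴ × 0.81 × 180 = 0.04374 m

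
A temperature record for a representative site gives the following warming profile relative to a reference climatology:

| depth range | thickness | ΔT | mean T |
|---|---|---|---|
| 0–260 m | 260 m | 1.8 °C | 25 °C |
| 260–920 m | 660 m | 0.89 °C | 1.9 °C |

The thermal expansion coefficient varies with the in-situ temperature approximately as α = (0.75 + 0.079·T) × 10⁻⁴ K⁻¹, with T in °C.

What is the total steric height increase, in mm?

Δh ≈ 180 mm

Layer 1: α = (0.75 + 0.079×25)×10⁻⁴ = 2.725×10⁻⁴ K⁻¹
Layer 2: α = (0.75 + 0.079×1.9)×10⁻⁴ = 0.9001×10⁻⁴ K⁻¹
0–260 m: 1.8 × 260 × 2.725×10⁻⁴ = 0.12753 m
0.9001×10⁻⁴ × 0.89 × 660 = 0.052871874 m
Δh = 0.12753 + 0.052871874 = 0.180401874 m ≈ 180 mm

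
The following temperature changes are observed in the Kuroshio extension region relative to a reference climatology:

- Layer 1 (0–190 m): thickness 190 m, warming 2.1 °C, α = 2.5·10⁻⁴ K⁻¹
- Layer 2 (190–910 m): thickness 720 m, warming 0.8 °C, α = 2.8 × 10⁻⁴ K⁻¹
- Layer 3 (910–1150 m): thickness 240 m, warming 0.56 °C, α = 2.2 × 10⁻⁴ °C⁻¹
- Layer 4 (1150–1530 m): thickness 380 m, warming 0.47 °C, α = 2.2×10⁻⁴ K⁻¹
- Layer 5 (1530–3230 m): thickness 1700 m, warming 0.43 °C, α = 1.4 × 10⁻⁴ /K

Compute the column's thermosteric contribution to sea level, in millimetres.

0–190 m: 2.1 × 2.5×10⁻⁴ × 190 = 0.09975 m
190–910 m: 0.8 × 2.8×10⁻⁴ × 720 = 0.16128 m
Layer 3: 2.2×10⁻⁴ × 240 × 0.56 = 0.029568 m
1150–1530 m: 380 × 0.47 × 2.2×10⁻⁴ = 0.039292 m
1530–3230 m: 1.4×10⁻⁴ × 0.43 × 1700 = 0.10234 m
Δh = 0.09975 + 0.16128 + 0.029568 + 0.039292 + 0.10234 = 0.43223 m

430 mm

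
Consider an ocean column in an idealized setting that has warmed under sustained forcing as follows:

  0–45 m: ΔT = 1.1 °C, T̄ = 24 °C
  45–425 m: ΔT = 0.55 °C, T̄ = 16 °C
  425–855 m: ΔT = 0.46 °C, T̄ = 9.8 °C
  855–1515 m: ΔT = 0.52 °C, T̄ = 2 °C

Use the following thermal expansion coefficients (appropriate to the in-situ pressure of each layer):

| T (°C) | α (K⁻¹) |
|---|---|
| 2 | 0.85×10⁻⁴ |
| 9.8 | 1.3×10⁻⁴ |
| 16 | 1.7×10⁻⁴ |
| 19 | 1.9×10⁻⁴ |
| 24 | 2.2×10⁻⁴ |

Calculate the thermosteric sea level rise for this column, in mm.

Δh = 100 mm

Layer 1 at 24 °C → α = 2.2×10⁻⁴ K⁻¹
Layer 2 at 16 °C → α = 1.7×10⁻⁴ K⁻¹
Layer 3 at 9.8 °C → α = 1.3×10⁻⁴ K⁻¹
Layer 4 at 2 °C → α = 0.85×10⁻⁴ K⁻¹
Layer 1: 45 × 2.2×10⁻⁴ × 1.1 = 0.01089 m
1.7×10⁻⁴ × 0.55 × 380 = 0.03553 m
1.3×10⁻⁴ × 430 × 0.46 = 0.025714 m
855–1515 m: 660 × 0.52 × 0.85×10⁻⁴ = 0.029172 m
Δh = 0.01089 + 0.03553 + 0.025714 + 0.029172 = 0.101306 m ≈ 100 mm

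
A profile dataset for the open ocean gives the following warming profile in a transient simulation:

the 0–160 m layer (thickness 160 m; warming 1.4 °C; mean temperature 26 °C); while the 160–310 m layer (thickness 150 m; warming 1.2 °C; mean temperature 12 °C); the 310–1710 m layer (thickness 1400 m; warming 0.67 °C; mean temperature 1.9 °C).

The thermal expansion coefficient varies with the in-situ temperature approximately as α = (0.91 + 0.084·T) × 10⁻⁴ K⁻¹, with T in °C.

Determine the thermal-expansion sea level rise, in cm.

Layer 1: α = (0.91 + 0.084×26)×10⁻⁴ = 3.094×10⁻⁴ K⁻¹
Layer 2: α = (0.91 + 0.084×12)×10⁻⁴ = 1.918×10⁻⁴ K⁻¹
Layer 3: α = (0.91 + 0.084×1.9)×10⁻⁴ = 1.0696×10⁻⁴ K⁻¹
Layer 1: 1.4 × 160 × 3.094×10⁻⁴ = 0.0693056 m
150 × 1.918×10⁻⁴ × 1.2 = 0.034524 m
1400 × 1.0696×10⁻⁴ × 0.67 = 0.10032848 m
Δh = 0.0693056 + 0.034524 + 0.10032848 = 0.20415808 m

20.4 cm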